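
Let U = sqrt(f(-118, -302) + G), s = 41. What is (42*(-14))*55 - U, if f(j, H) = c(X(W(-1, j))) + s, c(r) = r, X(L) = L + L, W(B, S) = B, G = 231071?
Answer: -32340 - 11*sqrt(1910) ≈ -32821.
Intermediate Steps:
X(L) = 2*L
f(j, H) = 39 (f(j, H) = 2*(-1) + 41 = -2 + 41 = 39)
U = 11*sqrt(1910) (U = sqrt(39 + 231071) = sqrt(231110) = 11*sqrt(1910) ≈ 480.74)
(42*(-14))*55 - U = (42*(-14))*55 - 11*sqrt(1910) = -588*55 - 11*sqrt(1910) = -32340 - 11*sqrt(1910)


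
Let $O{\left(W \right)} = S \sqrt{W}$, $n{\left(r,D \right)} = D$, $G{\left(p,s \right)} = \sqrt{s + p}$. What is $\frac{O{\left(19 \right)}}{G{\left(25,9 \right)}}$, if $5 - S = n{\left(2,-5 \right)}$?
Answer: $\frac{5 \sqrt{646}}{17} \approx 7.4754$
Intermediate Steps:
$G{\left(p,s \right)} = \sqrt{p + s}$
$S = 10$ ($S = 5 - -5 = 5 + 5 = 10$)
$O{\left(W \right)} = 10 \sqrt{W}$
$\frac{O{\left(19 \right)}}{G{\left(25,9 \right)}} = \frac{10 \sqrt{19}}{\sqrt{25 + 9}} = \frac{10 \sqrt{19}}{\sqrt{34}} = 10 \sqrt{19} \frac{\sqrt{34}}{34} = \frac{5 \sqrt{646}}{17}$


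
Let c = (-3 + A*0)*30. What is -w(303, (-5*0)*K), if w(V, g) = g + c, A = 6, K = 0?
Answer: 90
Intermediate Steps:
c = -90 (c = (-3 + 6*0)*30 = (-3 + 0)*30 = -3*30 = -90)
w(V, g) = -90 + g (w(V, g) = g - 90 = -90 + g)
-w(303, (-5*0)*K) = -(-90 - 5*0*0) = -(-90 + 0*0) = -(-90 + 0) = -1*(-90) = 90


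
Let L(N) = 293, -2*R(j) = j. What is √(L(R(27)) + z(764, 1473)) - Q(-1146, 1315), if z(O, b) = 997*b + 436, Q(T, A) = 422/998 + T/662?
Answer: 216086/165169 + √1469310 ≈ 1213.5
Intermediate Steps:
Q(T, A) = 211/499 + T/662 (Q(T, A) = 422*(1/998) + T*(1/662) = 211/499 + T/662)
R(j) = -j/2
z(O, b) = 436 + 997*b
√(L(R(27)) + z(764, 1473)) - Q(-1146, 1315) = √(293 + (436 + 997*1473)) - (211/499 + (1/662)*(-1146)) = √(293 + (436 + 1468581)) - (211/499 - 573/331) = √(293 + 1469017) - 1*(-216086/165169) = √1469310 + 216086/165169 = 216086/165169 + √1469310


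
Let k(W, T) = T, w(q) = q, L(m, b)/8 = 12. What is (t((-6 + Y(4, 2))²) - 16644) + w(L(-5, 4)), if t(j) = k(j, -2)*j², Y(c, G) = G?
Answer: -17060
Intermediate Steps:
L(m, b) = 96 (L(m, b) = 8*12 = 96)
t(j) = -2*j²
(t((-6 + Y(4, 2))²) - 16644) + w(L(-5, 4)) = (-2*(-6 + 2)⁴ - 16644) + 96 = (-2*((-4)²)² - 16644) + 96 = (-2*16² - 16644) + 96 = (-2*256 - 16644) + 96 = (-512 - 16644) + 96 = -17156 + 96 = -17060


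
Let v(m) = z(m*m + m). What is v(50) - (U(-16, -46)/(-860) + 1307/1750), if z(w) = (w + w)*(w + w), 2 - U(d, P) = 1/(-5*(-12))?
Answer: 46974058655341/1806000 ≈ 2.6010e+7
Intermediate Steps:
U(d, P) = 119/60 (U(d, P) = 2 - 1/((-5*(-12))) = 2 - 1/60 = 119/60)
z(w) = 4*w² (z(w) = (2*w)*(2*w) = 4*w²)
v(m) = 4*(m + m²)² (v(m) = 4*(m*m + m)² = 4*(m² + m)² = 4*(m + m²)²)
v(50) - (U(-16, -46)/(-860) + 1307/1750) = 4*50²*(1 + 50)² - ((119/60)/(-860) + 1307/1750) = 4*2500*51² - ((119/60)*(-1/860) + 1307*(1/1750)) = 4*2500*2601 - (-119/51600 + 1307/1750) = 26010000 - 1*1344659/1806000 = 26010000 - 1344659/1806000 = 46974058655341/1806000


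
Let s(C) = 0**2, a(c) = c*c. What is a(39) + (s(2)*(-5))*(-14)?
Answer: 1521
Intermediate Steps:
a(c) = c**2
s(C) = 0
a(39) + (s(2)*(-5))*(-14) = 39**2 + (0*(-5))*(-14) = 1521 + 0*(-14) = 1521 + 0 = 1521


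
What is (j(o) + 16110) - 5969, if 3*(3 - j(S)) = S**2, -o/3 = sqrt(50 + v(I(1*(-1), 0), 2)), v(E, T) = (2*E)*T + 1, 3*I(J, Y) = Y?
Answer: 9991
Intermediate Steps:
I(J, Y) = Y/3
v(E, T) = 1 + 2*E*T (v(E, T) = 2*E*T + 1 = 1 + 2*E*T)
o = -3*sqrt(51) (o = -3*sqrt(50 + (1 + 2*((1/3)*0)*2)) = -3*sqrt(50 + (1 + 2*0*2)) = -3*sqrt(50 + (1 + 0)) = -3*sqrt(50 + 1) = -3*sqrt(51) ≈ -21.424)
j(S) = 3 - S**2/3
(j(o) + 16110) - 5969 = ((3 - (-3*sqrt(51))**2/3) + 16110) - 5969 = ((3 - 1/3*459) + 16110) - 5969 = ((3 - 153) + 16110) - 5969 = (-150 + 16110) - 5969 = 15960 - 5969 = 9991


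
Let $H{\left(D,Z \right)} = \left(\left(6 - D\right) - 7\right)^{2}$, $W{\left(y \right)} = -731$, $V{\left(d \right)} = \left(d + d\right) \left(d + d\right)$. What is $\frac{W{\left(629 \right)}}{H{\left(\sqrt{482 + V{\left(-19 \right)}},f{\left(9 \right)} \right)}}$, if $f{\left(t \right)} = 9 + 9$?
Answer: $- \frac{1408637}{3705625} + \frac{4386 \sqrt{214}}{3705625} \approx -0.36282$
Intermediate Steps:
$V{\left(d \right)} = 4 d^{2}$ ($V{\left(d \right)} = 2 d 2 d = 4 d^{2}$)
$f{\left(t \right)} = 18$
$H{\left(D,Z \right)} = \left(-1 - D\right)^{2}$
$\frac{W{\left(629 \right)}}{H{\left(\sqrt{482 + V{\left(-19 \right)}},f{\left(9 \right)} \right)}} = - \frac{731}{\left(1 + \sqrt{482 + 4 \left(-19\right)^{2}}\right)^{2}} = - \frac{731}{\left(1 + \sqrt{482 + 4 \cdot 361}\right)^{2}} = - \frac{731}{\left(1 + \sqrt{482 + 1444}\right)^{2}} = - \frac{731}{\left(1 + \sqrt{1926}\right)^{2}} = - \frac{731}{\left(1 + 3 \sqrt{214}\right)^{2}}$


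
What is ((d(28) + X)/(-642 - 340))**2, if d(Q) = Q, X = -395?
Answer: 134689/964324 ≈ 0.13967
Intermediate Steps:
((d(28) + X)/(-642 - 340))**2 = ((28 - 395)/(-642 - 340))**2 = (-367/(-982))**2 = (-367*(-1/982))**2 = (367/982)**2 = 134689/964324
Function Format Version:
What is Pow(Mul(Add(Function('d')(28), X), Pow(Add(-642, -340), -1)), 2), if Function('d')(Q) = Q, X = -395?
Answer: Rational(134689, 964324) ≈ 0.13967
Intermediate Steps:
Pow(Mul(Add(Function('d')(28), X), Pow(Add(-642, -340), -1)), 2) = Pow(Mul(Add(28, -395), Pow(Add(-642, -340), -1)), 2) = Pow(Mul(-367, Pow(-982, -1)), 2) = Pow(Mul(-367, Rational(-1, 982)), 2) = Pow(Rational(367, 982), 2) = Rational(134689, 964324)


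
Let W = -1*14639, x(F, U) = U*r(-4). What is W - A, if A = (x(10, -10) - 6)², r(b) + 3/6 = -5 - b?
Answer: -14720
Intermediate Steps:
r(b) = -11/2 - b (r(b) = -½ + (-5 - b) = -11/2 - b)
x(F, U) = -3*U/2 (x(F, U) = U*(-11/2 - 1*(-4)) = U*(-11/2 + 4) = U*(-3/2) = -3*U/2)
A = 81 (A = (-3/2*(-10) - 6)² = (15 - 6)² = 9² = 81)
W = -14639
W - A = -14639 - 1*81 = -14639 - 81 = -14720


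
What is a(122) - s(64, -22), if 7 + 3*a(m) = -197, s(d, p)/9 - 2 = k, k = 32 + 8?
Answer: -446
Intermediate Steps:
k = 40
s(d, p) = 378 (s(d, p) = 18 + 9*40 = 18 + 360 = 378)
a(m) = -68 (a(m) = -7/3 + (⅓)*(-197) = -7/3 - 197/3 = -68)
a(122) - s(64, -22) = -68 - 1*378 = -68 - 378 = -446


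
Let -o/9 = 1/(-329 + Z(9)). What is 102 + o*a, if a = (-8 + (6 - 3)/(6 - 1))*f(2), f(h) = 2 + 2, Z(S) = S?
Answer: 40467/400 ≈ 101.17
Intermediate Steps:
f(h) = 4
o = 9/320 (o = -9/(-329 + 9) = -9/(-320) = -9*(-1/320) = 9/320 ≈ 0.028125)
a = -148/5 (a = (-8 + (6 - 3)/(6 - 1))*4 = (-8 + 3/5)*4 = (-8 + 3*(⅕))*4 = (-8 + ⅗)*4 = -37/5*4 = -148/5 ≈ -29.600)
102 + o*a = 102 + (9/320)*(-148/5) = 102 - 333/400 = 40467/400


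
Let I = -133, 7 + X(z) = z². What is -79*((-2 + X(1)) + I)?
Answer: 11139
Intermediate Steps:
X(z) = -7 + z²
-79*((-2 + X(1)) + I) = -79*((-2 + (-7 + 1²)) - 133) = -79*((-2 + (-7 + 1)) - 133) = -79*((-2 - 6) - 133) = -79*(-8 - 133) = -79*(-141) = 11139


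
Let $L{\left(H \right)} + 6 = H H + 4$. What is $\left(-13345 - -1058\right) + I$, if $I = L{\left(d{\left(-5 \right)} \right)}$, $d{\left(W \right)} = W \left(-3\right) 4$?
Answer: $-8689$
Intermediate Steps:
$d{\left(W \right)} = - 12 W$ ($d{\left(W \right)} = - 3 W 4 = - 12 W$)
$L{\left(H \right)} = -2 + H^{2}$ ($L{\left(H \right)} = -6 + \left(H H + 4\right) = -6 + \left(H^{2} + 4\right) = -6 + \left(4 + H^{2}\right) = -2 + H^{2}$)
$I = 3598$ ($I = -2 + \left(\left(-12\right) \left(-5\right)\right)^{2} = -2 + 60^{2} = -2 + 3600 = 3598$)
$\left(-13345 - -1058\right) + I = \left(-13345 - -1058\right) + 3598 = \left(-13345 + \left(-12499 + 13557\right)\right) + 3598 = \left(-13345 + 1058\right) + 3598 = -12287 + 3598 = -8689$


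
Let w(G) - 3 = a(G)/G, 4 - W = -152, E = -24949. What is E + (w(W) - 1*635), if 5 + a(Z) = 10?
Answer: -3990631/156 ≈ -25581.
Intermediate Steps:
W = 156 (W = 4 - 1*(-152) = 4 + 152 = 156)
a(Z) = 5 (a(Z) = -5 + 10 = 5)
w(G) = 3 + 5/G
E + (w(W) - 1*635) = -24949 + ((3 + 5/156) - 1*635) = -24949 + ((3 + 5*(1/156)) - 635) = -24949 + ((3 + 5/156) - 635) = -24949 + (473/156 - 635) = -24949 - 98587/156 = -3990631/156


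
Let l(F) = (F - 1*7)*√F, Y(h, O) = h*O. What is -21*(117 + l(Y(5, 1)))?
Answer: -2457 + 42*√5 ≈ -2363.1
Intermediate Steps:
Y(h, O) = O*h
l(F) = √F*(-7 + F) (l(F) = (F - 7)*√F = (-7 + F)*√F = √F*(-7 + F))
-21*(117 + l(Y(5, 1))) = -21*(117 + √(1*5)*(-7 + 1*5)) = -21*(117 + √5*(-7 + 5)) = -21*(117 + √5*(-2)) = -21*(117 - 2*√5) = -2457 + 42*√5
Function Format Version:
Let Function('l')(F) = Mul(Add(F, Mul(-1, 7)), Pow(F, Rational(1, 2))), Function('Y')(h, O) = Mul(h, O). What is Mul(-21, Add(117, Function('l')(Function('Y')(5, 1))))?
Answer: Add(-2457, Mul(42, Pow(5, Rational(1, 2)))) ≈ -2363.1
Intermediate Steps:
Function('Y')(h, O) = Mul(O, h)
Function('l')(F) = Mul(Pow(F, Rational(1, 2)), Add(-7, F)) (Function('l')(F) = Mul(Add(F, -7), Pow(F, Rational(1, 2))) = Mul(Add(-7, F), Pow(F, Rational(1, 2))) = Mul(Pow(F, Rational(1, 2)), Add(-7, F)))
Mul(-21, Add(117, Function('l')(Function('Y')(5, 1)))) = Mul(-21, Add(117, Mul(Pow(Mul(1, 5), Rational(1, 2)), Add(-7, Mul(1, 5))))) = Mul(-21, Add(117, Mul(Pow(5, Rational(1, 2)), Add(-7, 5)))) = Mul(-21, Add(117, Mul(Pow(5, Rational(1, 2)), -2))) = Mul(-21, Add(117, Mul(-2, Pow(5, Rational(1, 2))))) = Add(-2457, Mul(42, Pow(5, Rational(1, 2))))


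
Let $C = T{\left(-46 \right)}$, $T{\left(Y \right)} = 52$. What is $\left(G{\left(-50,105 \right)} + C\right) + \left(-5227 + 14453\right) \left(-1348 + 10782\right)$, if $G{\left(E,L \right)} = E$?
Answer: $87038086$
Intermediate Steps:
$C = 52$
$\left(G{\left(-50,105 \right)} + C\right) + \left(-5227 + 14453\right) \left(-1348 + 10782\right) = \left(-50 + 52\right) + \left(-5227 + 14453\right) \left(-1348 + 10782\right) = 2 + 9226 \cdot 9434 = 2 + 87038084 = 87038086$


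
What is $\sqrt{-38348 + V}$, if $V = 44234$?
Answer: $3 \sqrt{654} \approx 76.72$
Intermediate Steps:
$\sqrt{-38348 + V} = \sqrt{-38348 + 44234} = \sqrt{5886} = 3 \sqrt{654}$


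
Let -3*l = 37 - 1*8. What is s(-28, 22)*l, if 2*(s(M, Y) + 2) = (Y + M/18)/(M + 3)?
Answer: 15718/675 ≈ 23.286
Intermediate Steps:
s(M, Y) = -2 + (Y + M/18)/(2*(3 + M)) (s(M, Y) = -2 + ((Y + M/18)/(M + 3))/2 = -2 + ((Y + M*(1/18))/(3 + M))/2 = -2 + ((Y + M/18)/(3 + M))/2 = -2 + (Y + M/18)/(2*(3 + M)))
l = -29/3 (l = -(37 - 1*8)/3 = -(37 - 8)/3 = -⅓*29 = -29/3 ≈ -9.6667)
s(-28, 22)*l = ((-216 - 71*(-28) + 18*22)/(36*(3 - 28)))*(-29/3) = ((1/36)*(-216 + 1988 + 396)/(-25))*(-29/3) = ((1/36)*(-1/25)*2168)*(-29/3) = -542/225*(-29/3) = 15718/675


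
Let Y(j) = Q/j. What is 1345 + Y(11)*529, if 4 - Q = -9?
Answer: 21672/11 ≈ 1970.2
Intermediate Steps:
Q = 13 (Q = 4 - 1*(-9) = 4 + 9 = 13)
Y(j) = 13/j
1345 + Y(11)*529 = 1345 + (13/11)*529 = 1345 + 6877/11 = 21672/11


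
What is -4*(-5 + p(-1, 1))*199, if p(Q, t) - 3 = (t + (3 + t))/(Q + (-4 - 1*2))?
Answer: 15124/7 ≈ 2160.6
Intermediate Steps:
p(Q, t) = 3 + (3 + 2*t)/(-6 + Q) (p(Q, t) = 3 + (t + (3 + t))/(Q + (-4 - 1*2)) = 3 + (3 + 2*t)/(Q + (-4 - 2)) = 3 + (3 + 2*t)/(Q - 6) = 3 + (3 + 2*t)/(-6 + Q))
-4*(-5 + p(-1, 1))*199 = -4*(-5 + (-15 + 2*1 + 3*(-1))/(-6 - 1))*199 = -4*(-5 + (-15 + 2 - 3)/(-7))*199 = -4*(-5 - 1/7*(-16))*199 = -4*(-5 + 16/7)*199 = -4*(-19/7)*199 = (76/7)*199 = 15124/7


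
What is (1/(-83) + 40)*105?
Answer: 348495/83 ≈ 4198.7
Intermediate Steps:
(1/(-83) + 40)*105 = (-1/83 + 40)*105 = (3319/83)*105 = 348495/83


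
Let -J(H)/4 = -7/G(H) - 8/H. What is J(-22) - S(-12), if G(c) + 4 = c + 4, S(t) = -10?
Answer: 80/11 ≈ 7.2727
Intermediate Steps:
G(c) = c (G(c) = -4 + (c + 4) = -4 + (4 + c) = c)
J(H) = 60/H (J(H) = -4*(-7/H - 8/H) = -(-60)/H = 60/H)
J(-22) - S(-12) = 60/(-22) - 1*(-10) = 60*(-1/22) + 10 = -30/11 + 10 = 80/11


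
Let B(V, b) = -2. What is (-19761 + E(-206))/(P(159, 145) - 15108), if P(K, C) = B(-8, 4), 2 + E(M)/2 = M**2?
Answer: -65107/15110 ≈ -4.3089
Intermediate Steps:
E(M) = -4 + 2*M**2
P(K, C) = -2
(-19761 + E(-206))/(P(159, 145) - 15108) = (-19761 + (-4 + 2*(-206)**2))/(-2 - 15108) = (-19761 + (-4 + 2*42436))/(-15110) = (-19761 + (-4 + 84872))*(-1/15110) = (-19761 + 84868)*(-1/15110) = 65107*(-1/15110) = -65107/15110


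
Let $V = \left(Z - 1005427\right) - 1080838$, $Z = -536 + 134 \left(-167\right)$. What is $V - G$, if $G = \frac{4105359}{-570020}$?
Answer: $- \frac{1202270108221}{570020} \approx -2.1092 \cdot 10^{6}$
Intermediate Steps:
$Z = -22914$ ($Z = -536 - 22378 = -22914$)
$G = - \frac{4105359}{570020}$ ($G = 4105359 \left(- \frac{1}{570020}\right) = - \frac{4105359}{570020} \approx -7.2021$)
$V = -2109179$ ($V = \left(-22914 - 1005427\right) - 1080838 = -1028341 - 1080838 = -2109179$)
$V - G = -2109179 - - \frac{4105359}{570020} = -2109179 + \frac{4105359}{570020} = - \frac{1202270108221}{570020}$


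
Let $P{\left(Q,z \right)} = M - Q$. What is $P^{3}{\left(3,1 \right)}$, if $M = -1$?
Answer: $-64$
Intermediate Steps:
$P{\left(Q,z \right)} = -1 - Q$
$P^{3}{\left(3,1 \right)} = \left(-1 - 3\right)^{3} = \left(-4\right)^{3} = -64$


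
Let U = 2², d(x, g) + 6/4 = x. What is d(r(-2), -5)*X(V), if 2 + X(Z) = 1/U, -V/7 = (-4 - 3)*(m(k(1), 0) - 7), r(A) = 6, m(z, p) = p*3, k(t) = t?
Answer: -63/8 ≈ -7.8750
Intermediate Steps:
m(z, p) = 3*p
V = -343 (V = -7*(-4 - 3)*(3*0 - 7) = -(-49)*(0 - 7) = -(-49)*(-7) = -7*49 = -343)
d(x, g) = -3/2 + x
U = 4
X(Z) = -7/4 (X(Z) = -2 + 1/4 = -2 + ¼ = -7/4)
d(r(-2), -5)*X(V) = (-3/2 + 6)*(-7/4) = (9/2)*(-7/4) = -63/8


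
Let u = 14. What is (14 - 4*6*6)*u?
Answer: -1820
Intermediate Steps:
(14 - 4*6*6)*u = (14 - 4*6*6)*14 = (14 - 24*6)*14 = (14 - 144)*14 = -130*14 = -1820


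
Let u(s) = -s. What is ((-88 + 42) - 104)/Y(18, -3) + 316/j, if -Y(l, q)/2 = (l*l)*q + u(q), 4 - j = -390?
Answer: 46109/63631 ≈ 0.72463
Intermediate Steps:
j = 394 (j = 4 - 1*(-390) = 4 + 390 = 394)
Y(l, q) = 2*q - 2*q*l**2 (Y(l, q) = -2*((l*l)*q - q) = -2*(l**2*q - q) = -2*(q*l**2 - q) = -2*(-q + q*l**2) = 2*q - 2*q*l**2)
((-88 + 42) - 104)/Y(18, -3) + 316/j = ((-88 + 42) - 104)/((2*(-3)*(1 - 1*18**2))) + 316/394 = (-46 - 104)/((2*(-3)*(1 - 1*324))) + 316*(1/394) = -150*(-1/(6*(1 - 324))) + 158/197 = -150/(2*(-3)*(-323)) + 158/197 = -150/1938 + 158/197 = -150*1/1938 + 158/197 = -25/323 + 158/197 = 46109/63631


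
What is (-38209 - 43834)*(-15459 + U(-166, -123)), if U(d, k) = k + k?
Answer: 1288485315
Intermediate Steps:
U(d, k) = 2*k
(-38209 - 43834)*(-15459 + U(-166, -123)) = (-38209 - 43834)*(-15459 + 2*(-123)) = -82043*(-15459 - 246) = -82043*(-15705) = 1288485315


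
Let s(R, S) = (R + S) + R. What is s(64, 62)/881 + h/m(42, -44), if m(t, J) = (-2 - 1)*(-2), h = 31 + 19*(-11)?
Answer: -77839/2643 ≈ -29.451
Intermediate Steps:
h = -178 (h = 31 - 209 = -178)
s(R, S) = S + 2*R
m(t, J) = 6 (m(t, J) = -3*(-2) = 6)
s(64, 62)/881 + h/m(42, -44) = (62 + 2*64)/881 - 178/6 = (62 + 128)*(1/881) - 178*⅙ = 190*(1/881) - 89/3 = 190/881 - 89/3 = -77839/2643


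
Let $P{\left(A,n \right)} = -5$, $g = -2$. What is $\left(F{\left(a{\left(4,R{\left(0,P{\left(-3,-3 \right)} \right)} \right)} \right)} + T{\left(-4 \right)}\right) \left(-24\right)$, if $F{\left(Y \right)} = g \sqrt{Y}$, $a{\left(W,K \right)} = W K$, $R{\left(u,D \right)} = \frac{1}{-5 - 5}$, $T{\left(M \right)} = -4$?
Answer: $96 + \frac{48 i \sqrt{10}}{5} \approx 96.0 + 30.358 i$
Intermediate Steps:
$R{\left(u,D \right)} = - \frac{1}{10}$ ($R{\left(u,D \right)} = \frac{1}{-10} = - \frac{1}{10}$)
$a{\left(W,K \right)} = K W$
$F{\left(Y \right)} = - 2 \sqrt{Y}$
$\left(F{\left(a{\left(4,R{\left(0,P{\left(-3,-3 \right)} \right)} \right)} \right)} + T{\left(-4 \right)}\right) \left(-24\right) = \left(- 2 \sqrt{\left(- \frac{1}{10}\right) 4} - 4\right) \left(-24\right) = \left(- 2 \sqrt{- \frac{2}{5}} - 4\right) \left(-24\right) = \left(- 2 \frac{i \sqrt{10}}{5} - 4\right) \left(-24\right) = \left(- \frac{2 i \sqrt{10}}{5} - 4\right) \left(-24\right) = \left(-4 - \frac{2 i \sqrt{10}}{5}\right) \left(-24\right) = 96 + \frac{48 i \sqrt{10}}{5}$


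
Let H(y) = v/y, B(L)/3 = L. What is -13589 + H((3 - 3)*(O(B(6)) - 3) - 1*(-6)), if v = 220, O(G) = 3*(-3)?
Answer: -40657/3 ≈ -13552.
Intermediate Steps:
B(L) = 3*L
O(G) = -9
H(y) = 220/y
-13589 + H((3 - 3)*(O(B(6)) - 3) - 1*(-6)) = -13589 + 220/((3 - 3)*(-9 - 3) - 1*(-6)) = -13589 + 220/(0*(-12) + 6) = -13589 + 220/(0 + 6) = -13589 + 220/6 = -13589 + 220*(1/6) = -13589 + 110/3 = -40657/3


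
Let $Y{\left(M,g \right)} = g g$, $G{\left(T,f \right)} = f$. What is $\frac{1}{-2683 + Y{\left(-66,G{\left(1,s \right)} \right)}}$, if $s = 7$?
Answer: $- \frac{1}{2634} \approx -0.00037965$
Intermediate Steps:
$Y{\left(M,g \right)} = g^{2}$
$\frac{1}{-2683 + Y{\left(-66,G{\left(1,s \right)} \right)}} = \frac{1}{-2683 + 7^{2}} = \frac{1}{-2683 + 49} = \frac{1}{-2634} = - \frac{1}{2634}$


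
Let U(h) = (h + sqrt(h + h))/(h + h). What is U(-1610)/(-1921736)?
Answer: -1/3843472 + I*sqrt(805)/3093994960 ≈ -2.6018e-7 + 9.1702e-9*I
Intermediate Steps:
U(h) = (h + sqrt(2)*sqrt(h))/(2*h) (U(h) = (h + sqrt(2*h))/((2*h)) = (h + sqrt(2)*sqrt(h))*(1/(2*h)) = (h + sqrt(2)*sqrt(h))/(2*h))
U(-1610)/(-1921736) = (1/2 + sqrt(2)/(2*sqrt(-1610)))/(-1921736) = (1/2 + sqrt(2)*(-I*sqrt(1610)/1610)/2)*(-1/1921736) = (1/2 - I*sqrt(805)/1610)*(-1/1921736) = -1/3843472 + I*sqrt(805)/3093994960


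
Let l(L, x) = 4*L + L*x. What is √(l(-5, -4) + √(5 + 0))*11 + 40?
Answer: 40 + 11*5^(¼) ≈ 56.449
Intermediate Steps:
√(l(-5, -4) + √(5 + 0))*11 + 40 = √(-5*(4 - 4) + √(5 + 0))*11 + 40 = √(-5*0 + √5)*11 + 40 = √(0 + √5)*11 + 40 = √(√5)*11 + 40 = 5^(¼)*11 + 40 = 11*5^(¼) + 40 = 40 + 11*5^(¼)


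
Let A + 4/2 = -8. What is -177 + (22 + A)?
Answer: -165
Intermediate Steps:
A = -10 (A = -2 - 8 = -10)
-177 + (22 + A) = -177 + (22 - 10) = -177 + 12 = -165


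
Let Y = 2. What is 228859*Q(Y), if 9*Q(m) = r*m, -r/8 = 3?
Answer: -3661744/3 ≈ -1.2206e+6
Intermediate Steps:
r = -24 (r = -8*3 = -24)
Q(m) = -8*m/3 (Q(m) = (-24*m)/9 = -8*m/3)
228859*Q(Y) = 228859*(-8/3*2) = 228859*(-16/3) = -3661744/3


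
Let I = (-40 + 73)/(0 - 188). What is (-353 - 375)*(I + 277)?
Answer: -9471826/47 ≈ -2.0153e+5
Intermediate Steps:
I = -33/188 (I = 33/(-188) = 33*(-1/188) = -33/188 ≈ -0.17553)
(-353 - 375)*(I + 277) = (-353 - 375)*(-33/188 + 277) = -728*52043/188 = -9471826/47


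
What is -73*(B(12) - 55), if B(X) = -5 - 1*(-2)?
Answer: 4234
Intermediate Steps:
B(X) = -3 (B(X) = -5 + 2 = -3)
-73*(B(12) - 55) = -73*(-3 - 55) = -73*(-58) = 4234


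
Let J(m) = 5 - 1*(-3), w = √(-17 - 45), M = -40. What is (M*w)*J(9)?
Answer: -320*I*√62 ≈ -2519.7*I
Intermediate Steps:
w = I*√62 (w = √(-62) = I*√62 ≈ 7.874*I)
J(m) = 8 (J(m) = 5 + 3 = 8)
(M*w)*J(9) = -40*I*√62*8 = -320*I*√62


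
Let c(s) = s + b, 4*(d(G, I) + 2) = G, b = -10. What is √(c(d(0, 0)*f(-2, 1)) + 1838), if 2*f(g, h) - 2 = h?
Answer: 5*√73 ≈ 42.720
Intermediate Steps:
f(g, h) = 1 + h/2
d(G, I) = -2 + G/4
c(s) = -10 + s (c(s) = s - 10 = -10 + s)
√(c(d(0, 0)*f(-2, 1)) + 1838) = √((-10 + (-2 + (¼)*0)*(1 + (½)*1)) + 1838) = √((-10 + (-2 + 0)*(1 + ½)) + 1838) = √((-10 - 2*3/2) + 1838) = √((-10 - 3) + 1838) = √(-13 + 1838) = √1825 = 5*√73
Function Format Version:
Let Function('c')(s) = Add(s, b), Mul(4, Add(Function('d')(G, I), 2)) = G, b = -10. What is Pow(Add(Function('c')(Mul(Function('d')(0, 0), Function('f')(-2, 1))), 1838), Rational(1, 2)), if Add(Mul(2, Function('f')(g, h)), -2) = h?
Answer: Mul(5, Pow(73, Rational(1, 2))) ≈ 42.720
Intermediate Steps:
Function('f')(g, h) = Add(1, Mul(Rational(1, 2), h))
Function('d')(G, I) = Add(-2, Mul(Rational(1, 4), G))
Function('c')(s) = Add(-10, s) (Function('c')(s) = Add(s, -10) = Add(-10, s))
Pow(Add(Function('c')(Mul(Function('d')(0, 0), Function('f')(-2, 1))), 1838), Rational(1, 2)) = Pow(Add(Add(-10, Mul(Add(-2, Mul(Rational(1, 4), 0)), Add(1, Mul(Rational(1, 2), 1)))), 1838), Rational(1, 2)) = Pow(Add(Add(-10, Mul(Add(-2, 0), Add(1, Rational(1, 2)))), 1838), Rational(1, 2)) = Pow(Add(Add(-10, Mul(-2, Rational(3, 2))), 1838), Rational(1, 2)) = Pow(Add(Add(-10, -3), 1838), Rational(1, 2)) = Pow(Add(-13, 1838), Rational(1, 2)) = Pow(1825, Rational(1, 2)) = Mul(5, Pow(73, Rational(1, 2)))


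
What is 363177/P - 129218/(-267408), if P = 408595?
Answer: 74957131963/54630785880 ≈ 1.3721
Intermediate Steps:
363177/P - 129218/(-267408) = 363177/408595 - 129218/(-267408) = 363177*(1/408595) - 129218*(-1/267408) = 363177/408595 + 64609/133704 = 74957131963/54630785880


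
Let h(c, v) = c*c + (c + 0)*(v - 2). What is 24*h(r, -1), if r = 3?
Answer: 0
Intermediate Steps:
h(c, v) = c**2 + c*(-2 + v)
24*h(r, -1) = 24*(3*(-2 + 3 - 1)) = 24*(3*0) = 24*0 = 0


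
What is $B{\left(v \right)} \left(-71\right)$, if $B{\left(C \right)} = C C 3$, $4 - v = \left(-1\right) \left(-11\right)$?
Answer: $-10437$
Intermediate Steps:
$v = -7$ ($v = 4 - \left(-1\right) \left(-11\right) = 4 - 11 = -7$)
$B{\left(C \right)} = 3 C^{2}$ ($B{\left(C \right)} = C^{2} \cdot 3 = 3 C^{2}$)
$B{\left(v \right)} \left(-71\right) = 3 \left(-7\right)^{2} \left(-71\right) = 3 \cdot 49 \left(-71\right) = 147 \left(-71\right) = -10437$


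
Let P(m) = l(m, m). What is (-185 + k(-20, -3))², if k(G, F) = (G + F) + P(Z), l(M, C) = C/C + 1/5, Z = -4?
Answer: 1069156/25 ≈ 42766.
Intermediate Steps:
l(M, C) = 6/5 (l(M, C) = 1 + 1*(⅕) = 1 + ⅕ = 6/5)
P(m) = 6/5
k(G, F) = 6/5 + F + G (k(G, F) = (G + F) + 6/5 = (F + G) + 6/5 = 6/5 + F + G)
(-185 + k(-20, -3))² = (-185 + (6/5 - 3 - 20))² = (-185 - 109/5)² = (-1034/5)² = 1069156/25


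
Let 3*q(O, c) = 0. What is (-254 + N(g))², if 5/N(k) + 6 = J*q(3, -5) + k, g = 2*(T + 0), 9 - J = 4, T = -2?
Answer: 259081/4 ≈ 64770.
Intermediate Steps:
q(O, c) = 0 (q(O, c) = (⅓)*0 = 0)
J = 5 (J = 9 - 1*4 = 9 - 4 = 5)
g = -4 (g = 2*(-2 + 0) = 2*(-2) = -4)
N(k) = 5/(-6 + k) (N(k) = 5/(-6 + (5*0 + k)) = 5/(-6 + (0 + k)) = 5/(-6 + k))
(-254 + N(g))² = (-254 + 5/(-6 - 4))² = (-254 + 5/(-10))² = (-254 + 5*(-⅒))² = (-254 - ½)² = (-509/2)² = 259081/4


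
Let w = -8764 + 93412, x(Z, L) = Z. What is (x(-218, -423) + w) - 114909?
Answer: -30479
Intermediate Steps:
w = 84648
(x(-218, -423) + w) - 114909 = (-218 + 84648) - 114909 = 84430 - 114909 = -30479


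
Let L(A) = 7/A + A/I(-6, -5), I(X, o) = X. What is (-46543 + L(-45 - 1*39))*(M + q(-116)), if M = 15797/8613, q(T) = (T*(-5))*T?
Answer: 29413157483837/9396 ≈ 3.1304e+9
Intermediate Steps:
q(T) = -5*T² (q(T) = (-5*T)*T = -5*T²)
L(A) = 7/A - A/6 (L(A) = 7/A + A/(-6) = 7/A + A*(-⅙) = 7/A - A/6)
M = 15797/8613 (M = 15797*(1/8613) = 15797/8613 ≈ 1.8341)
(-46543 + L(-45 - 1*39))*(M + q(-116)) = (-46543 + (7/(-45 - 1*39) - (-45 - 1*39)/6))*(15797/8613 - 5*(-116)²) = (-46543 + (7/(-45 - 39) - (-45 - 39)/6))*(15797/8613 - 5*13456) = (-46543 + (7/(-84) - ⅙*(-84)))*(15797/8613 - 67280) = (-46543 + (7*(-1/84) + 14))*(-579466843/8613) = (-46543 + (-1/12 + 14))*(-579466843/8613) = (-46543 + 167/12)*(-579466843/8613) = -558349/12*(-579466843/8613) = 29413157483837/9396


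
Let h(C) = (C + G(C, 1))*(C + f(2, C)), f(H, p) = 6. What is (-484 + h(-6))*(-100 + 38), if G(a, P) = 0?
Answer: 30008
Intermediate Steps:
h(C) = C*(6 + C) (h(C) = (C + 0)*(C + 6) = C*(6 + C))
(-484 + h(-6))*(-100 + 38) = (-484 - 6*(6 - 6))*(-100 + 38) = (-484 - 6*0)*(-62) = (-484 + 0)*(-62) = -484*(-62) = 30008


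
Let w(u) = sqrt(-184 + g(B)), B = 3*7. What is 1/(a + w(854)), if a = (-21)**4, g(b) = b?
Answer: 194481/37822859524 - I*sqrt(163)/37822859524 ≈ 5.1419e-6 - 3.3755e-10*I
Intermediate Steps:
B = 21
w(u) = I*sqrt(163) (w(u) = sqrt(-184 + 21) = sqrt(-163) = I*sqrt(163))
a = 194481
1/(a + w(854)) = 1/(194481 + I*sqrt(163))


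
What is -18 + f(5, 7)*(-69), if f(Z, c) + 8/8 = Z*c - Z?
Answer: -2019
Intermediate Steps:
f(Z, c) = -1 - Z + Z*c (f(Z, c) = -1 + (Z*c - Z) = -1 + (-Z + Z*c) = -1 - Z + Z*c)
-18 + f(5, 7)*(-69) = -18 + (-1 - 1*5 + 5*7)*(-69) = -18 + (-1 - 5 + 35)*(-69) = -18 + 29*(-69) = -18 - 2001 = -2019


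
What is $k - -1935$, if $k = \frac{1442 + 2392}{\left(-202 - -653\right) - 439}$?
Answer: $\frac{4509}{2} \approx 2254.5$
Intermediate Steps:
$k = \frac{639}{2}$ ($k = \frac{3834}{\left(-202 + 653\right) - 439} = \frac{3834}{451 - 439} = \frac{3834}{12} = 3834 \cdot \frac{1}{12} = \frac{639}{2} \approx 319.5$)
$k - -1935 = \frac{639}{2} - -1935 = \frac{639}{2} + 1935 = \frac{4509}{2}$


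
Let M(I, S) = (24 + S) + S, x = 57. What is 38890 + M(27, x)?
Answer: 39028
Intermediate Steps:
M(I, S) = 24 + 2*S
38890 + M(27, x) = 38890 + (24 + 2*57) = 38890 + (24 + 114) = 38890 + 138 = 39028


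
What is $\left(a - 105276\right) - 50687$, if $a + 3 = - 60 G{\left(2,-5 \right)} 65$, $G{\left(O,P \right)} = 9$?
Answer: $-191066$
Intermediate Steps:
$a = -35103$ ($a = -3 + \left(-60\right) 9 \cdot 65 = -3 - 35100 = -35103$)
$\left(a - 105276\right) - 50687 = \left(-35103 - 105276\right) - 50687 = -140379 - 50687 = -191066$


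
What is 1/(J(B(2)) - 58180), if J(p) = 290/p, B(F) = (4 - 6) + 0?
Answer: -1/58325 ≈ -1.7145e-5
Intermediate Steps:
B(F) = -2 (B(F) = -2 + 0 = -2)
1/(J(B(2)) - 58180) = 1/(290/(-2) - 58180) = 1/(290*(-1/2) - 58180) = 1/(-145 - 58180) = 1/(-58325) = -1/58325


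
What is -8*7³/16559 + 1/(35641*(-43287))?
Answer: -145980040483/880934213157 ≈ -0.16571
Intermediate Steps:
-8*7³/16559 + 1/(35641*(-43287)) = -8*343*(1/16559) + (1/35641)*(-1/43287) = -2744*1/16559 - 1/1542791967 = -2744/16559 - 1/1542791967 = -145980040483/880934213157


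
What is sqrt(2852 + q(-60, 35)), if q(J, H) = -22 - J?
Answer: 17*sqrt(10) ≈ 53.759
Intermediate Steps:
sqrt(2852 + q(-60, 35)) = sqrt(2852 + (-22 - 1*(-60))) = sqrt(2852 + (-22 + 60)) = sqrt(2852 + 38) = sqrt(2890) = 17*sqrt(10)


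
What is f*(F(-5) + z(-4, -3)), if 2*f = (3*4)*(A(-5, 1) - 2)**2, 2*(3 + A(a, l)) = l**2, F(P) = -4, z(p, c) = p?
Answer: -972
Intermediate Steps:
A(a, l) = -3 + l**2/2
f = 243/2 (f = ((3*4)*((-3 + (1/2)*1**2) - 2)**2)/2 = (12*((-3 + (1/2)*1) - 2)**2)/2 = (12*((-3 + 1/2) - 2)**2)/2 = (12*(-5/2 - 2)**2)/2 = (12*(-9/2)**2)/2 = (12*(81/4))/2 = (1/2)*243 = 243/2 ≈ 121.50)
f*(F(-5) + z(-4, -3)) = 243*(-4 - 4)/2 = (243/2)*(-8) = -972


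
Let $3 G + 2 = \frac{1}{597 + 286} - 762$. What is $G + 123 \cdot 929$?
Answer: $\frac{302018672}{2649} \approx 1.1401 \cdot 10^{5}$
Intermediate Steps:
$G = - \frac{674611}{2649}$ ($G = - \frac{2}{3} + \frac{\frac{1}{597 + 286} - 762}{3} = - \frac{2}{3} + \frac{\frac{1}{883} - 762}{3} = - \frac{2}{3} + \frac{1}{3} \left(- \frac{672845}{883}\right) = - \frac{2}{3} - \frac{672845}{2649} = - \frac{674611}{2649} \approx -254.67$)
$G + 123 \cdot 929 = - \frac{674611}{2649} + 123 \cdot 929 = - \frac{674611}{2649} + 114267 = \frac{302018672}{2649}$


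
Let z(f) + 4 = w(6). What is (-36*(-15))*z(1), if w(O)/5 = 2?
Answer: 3240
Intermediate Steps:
w(O) = 10 (w(O) = 5*2 = 10)
z(f) = 6 (z(f) = -4 + 10 = 6)
(-36*(-15))*z(1) = -36*(-15)*6 = 540*6 = 3240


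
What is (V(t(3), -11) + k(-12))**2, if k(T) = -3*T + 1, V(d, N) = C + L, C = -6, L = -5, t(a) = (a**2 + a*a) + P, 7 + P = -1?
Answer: 676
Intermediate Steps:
P = -8 (P = -7 - 1 = -8)
t(a) = -8 + 2*a**2 (t(a) = (a**2 + a*a) - 8 = (a**2 + a**2) - 8 = 2*a**2 - 8 = -8 + 2*a**2)
V(d, N) = -11 (V(d, N) = -6 - 5 = -11)
k(T) = 1 - 3*T
(V(t(3), -11) + k(-12))**2 = (-11 + (1 - 3*(-12)))**2 = (-11 + (1 + 36))**2 = (-11 + 37)**2 = 26**2 = 676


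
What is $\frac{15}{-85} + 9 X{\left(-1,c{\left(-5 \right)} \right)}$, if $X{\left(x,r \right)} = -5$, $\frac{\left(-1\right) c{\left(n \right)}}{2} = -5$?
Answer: $- \frac{768}{17} \approx -45.176$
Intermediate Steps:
$c{\left(n \right)} = 10$ ($c{\left(n \right)} = \left(-2\right) \left(-5\right) = 10$)
$\frac{15}{-85} + 9 X{\left(-1,c{\left(-5 \right)} \right)} = \frac{15}{-85} + 9 \left(-5\right) = 15 \left(- \frac{1}{85}\right) - 45 = - \frac{3}{17} - 45 = - \frac{768}{17}$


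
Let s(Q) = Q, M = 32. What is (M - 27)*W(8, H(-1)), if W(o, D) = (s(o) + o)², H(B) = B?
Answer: 1280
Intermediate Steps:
W(o, D) = 4*o² (W(o, D) = (o + o)² = (2*o)² = 4*o²)
(M - 27)*W(8, H(-1)) = (32 - 27)*(4*8²) = 5*(4*64) = 5*256 = 1280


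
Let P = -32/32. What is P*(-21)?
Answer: 21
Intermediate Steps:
P = -1 (P = -32*1/32 = -1)
P*(-21) = -1*(-21) = 21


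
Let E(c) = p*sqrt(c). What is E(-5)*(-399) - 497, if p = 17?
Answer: -497 - 6783*I*sqrt(5) ≈ -497.0 - 15167.0*I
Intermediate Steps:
E(c) = 17*sqrt(c)
E(-5)*(-399) - 497 = (17*sqrt(-5))*(-399) - 497 = (17*(I*sqrt(5)))*(-399) - 497 = (17*I*sqrt(5))*(-399) - 497 = -6783*I*sqrt(5) - 497 = -497 - 6783*I*sqrt(5)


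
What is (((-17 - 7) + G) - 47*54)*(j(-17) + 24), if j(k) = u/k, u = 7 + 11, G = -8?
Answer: -1002300/17 ≈ -58959.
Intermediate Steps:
u = 18
j(k) = 18/k
(((-17 - 7) + G) - 47*54)*(j(-17) + 24) = (((-17 - 7) - 8) - 47*54)*(18/(-17) + 24) = ((-24 - 8) - 2538)*(18*(-1/17) + 24) = (-32 - 2538)*(-18/17 + 24) = -2570*390/17 = -1002300/17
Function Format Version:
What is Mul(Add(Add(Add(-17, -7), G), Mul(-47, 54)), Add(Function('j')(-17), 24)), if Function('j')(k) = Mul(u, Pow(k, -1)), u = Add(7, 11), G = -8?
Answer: Rational(-1002300, 17) ≈ -58959.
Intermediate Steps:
u = 18
Function('j')(k) = Mul(18, Pow(k, -1))
Mul(Add(Add(Add(-17, -7), G), Mul(-47, 54)), Add(Function('j')(-17), 24)) = Mul(Add(Add(Add(-17, -7), -8), Mul(-47, 54)), Add(Mul(18, Pow(-17, -1)), 24)) = Mul(Add(Add(-24, -8), -2538), Add(Mul(18, Rational(-1, 17)), 24)) = Mul(Add(-32, -2538), Add(Rational(-18, 17), 24)) = Mul(-2570, Rational(390, 17)) = Rational(-1002300, 17)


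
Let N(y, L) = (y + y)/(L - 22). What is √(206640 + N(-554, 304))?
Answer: √4108131726/141 ≈ 454.57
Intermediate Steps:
N(y, L) = 2*y/(-22 + L) (N(y, L) = (2*y)/(-22 + L) = 2*y/(-22 + L))
√(206640 + N(-554, 304)) = √(206640 + 2*(-554)/(-22 + 304)) = √(206640 + 2*(-554)/282) = √(206640 + 2*(-554)*(1/282)) = √(206640 - 554/141) = √(29135686/141) = √4108131726/141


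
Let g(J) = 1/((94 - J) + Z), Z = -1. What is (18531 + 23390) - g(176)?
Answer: 3479444/83 ≈ 41921.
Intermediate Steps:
g(J) = 1/(93 - J) (g(J) = 1/((94 - J) - 1) = 1/(93 - J))
(18531 + 23390) - g(176) = (18531 + 23390) - (-1)/(-93 + 176) = 41921 - (-1)/83 = 41921 - 1*(-1/83) = 41921 + 1/83 = 3479444/83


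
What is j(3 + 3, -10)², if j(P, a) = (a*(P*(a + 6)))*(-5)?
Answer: 1440000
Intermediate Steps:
j(P, a) = -5*P*a*(6 + a) (j(P, a) = (a*(P*(6 + a)))*(-5) = (P*a*(6 + a))*(-5) = -5*P*a*(6 + a))
j(3 + 3, -10)² = (-5*(3 + 3)*(-10)*(6 - 10))² = (-5*6*(-10)*(-4))² = (-1200)² = 1440000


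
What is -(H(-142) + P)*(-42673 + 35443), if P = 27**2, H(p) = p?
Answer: 4244010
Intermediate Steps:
P = 729
-(H(-142) + P)*(-42673 + 35443) = -(-142 + 729)*(-42673 + 35443) = -587*(-7230) = -1*(-4244010) = 4244010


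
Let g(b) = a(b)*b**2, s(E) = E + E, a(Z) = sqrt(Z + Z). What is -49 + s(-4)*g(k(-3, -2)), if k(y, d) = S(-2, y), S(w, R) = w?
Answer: -49 - 64*I ≈ -49.0 - 64.0*I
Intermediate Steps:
a(Z) = sqrt(2)*sqrt(Z) (a(Z) = sqrt(2*Z) = sqrt(2)*sqrt(Z))
k(y, d) = -2
s(E) = 2*E
g(b) = sqrt(2)*b**(5/2) (g(b) = (sqrt(2)*sqrt(b))*b**2 = sqrt(2)*b**(5/2))
-49 + s(-4)*g(k(-3, -2)) = -49 + (2*(-4))*(sqrt(2)*(-2)**(5/2)) = -49 - 8*sqrt(2)*4*I*sqrt(2) = -49 - 64*I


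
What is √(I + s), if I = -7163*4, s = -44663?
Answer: I*√73315 ≈ 270.77*I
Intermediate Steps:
I = -28652
√(I + s) = √(-28652 - 44663) = √(-73315) = I*√73315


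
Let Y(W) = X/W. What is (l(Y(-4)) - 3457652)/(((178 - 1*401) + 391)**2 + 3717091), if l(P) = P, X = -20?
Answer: -3457647/3745315 ≈ -0.92319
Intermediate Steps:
Y(W) = -20/W
(l(Y(-4)) - 3457652)/(((178 - 1*401) + 391)**2 + 3717091) = (-20/(-4) - 3457652)/(((178 - 1*401) + 391)**2 + 3717091) = (-20*(-1/4) - 3457652)/(((178 - 401) + 391)**2 + 3717091) = (5 - 3457652)/((-223 + 391)**2 + 3717091) = -3457647/(168**2 + 3717091) = -3457647/(28224 + 3717091) = -3457647/3745315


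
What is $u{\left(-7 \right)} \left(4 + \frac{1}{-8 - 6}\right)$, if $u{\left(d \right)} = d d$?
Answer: $\frac{385}{2} \approx 192.5$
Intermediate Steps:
$u{\left(d \right)} = d^{2}$
$u{\left(-7 \right)} \left(4 + \frac{1}{-8 - 6}\right) = \left(-7\right)^{2} \left(4 + \frac{1}{-8 - 6}\right) = 49 \left(4 + \frac{1}{-14}\right) = 49 \left(4 - \frac{1}{14}\right) = 49 \cdot \frac{55}{14} = \frac{385}{2}$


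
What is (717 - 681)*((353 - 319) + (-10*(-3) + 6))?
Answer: 2520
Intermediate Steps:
(717 - 681)*((353 - 319) + (-10*(-3) + 6)) = 36*(34 + (30 + 6)) = 36*(34 + 36) = 36*70 = 2520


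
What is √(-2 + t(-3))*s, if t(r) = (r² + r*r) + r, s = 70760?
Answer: 70760*√13 ≈ 2.5513e+5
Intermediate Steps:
t(r) = r + 2*r² (t(r) = (r² + r²) + r = 2*r² + r = r + 2*r²)
√(-2 + t(-3))*s = √(-2 - 3*(1 + 2*(-3)))*70760 = √(-2 - 3*(1 - 6))*70760 = √(-2 - 3*(-5))*70760 = √(-2 + 15)*70760 = √13*70760 = 70760*√13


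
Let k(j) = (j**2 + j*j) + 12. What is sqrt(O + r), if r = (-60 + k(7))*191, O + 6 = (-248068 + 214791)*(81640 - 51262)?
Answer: I*sqrt(1010879162) ≈ 31794.0*I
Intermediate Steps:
O = -1010888712 (O = -6 + (-248068 + 214791)*(81640 - 51262) = -6 - 33277*30378 = -6 - 1010888706 = -1010888712)
k(j) = 12 + 2*j**2 (k(j) = (j**2 + j**2) + 12 = 2*j**2 + 12 = 12 + 2*j**2)
r = 9550 (r = (-60 + (12 + 2*7**2))*191 = (-60 + (12 + 2*49))*191 = (-60 + (12 + 98))*191 = (-60 + 110)*191 = 50*191 = 9550)
sqrt(O + r) = sqrt(-1010888712 + 9550) = sqrt(-1010879162) = I*sqrt(1010879162)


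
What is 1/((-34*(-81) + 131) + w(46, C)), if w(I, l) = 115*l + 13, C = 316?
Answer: 1/39238 ≈ 2.5485e-5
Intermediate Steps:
w(I, l) = 13 + 115*l
1/((-34*(-81) + 131) + w(46, C)) = 1/((-34*(-81) + 131) + (13 + 115*316)) = 1/((2754 + 131) + (13 + 36340)) = 1/(2885 + 36353) = 1/39238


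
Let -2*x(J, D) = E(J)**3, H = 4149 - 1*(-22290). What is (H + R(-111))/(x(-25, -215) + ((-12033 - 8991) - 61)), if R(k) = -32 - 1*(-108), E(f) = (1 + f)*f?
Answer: -5303/21604217 ≈ -0.00024546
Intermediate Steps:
E(f) = f*(1 + f)
H = 26439 (H = 4149 + 22290 = 26439)
R(k) = 76 (R(k) = -32 + 108 = 76)
x(J, D) = -J**3*(1 + J)**3/2
(H + R(-111))/(x(-25, -215) + ((-12033 - 8991) - 61)) = (26439 + 76)/(-1/2*(-25)**3*(1 - 25)**3 + ((-12033 - 8991) - 61)) = 26515/(-1/2*(-15625)*(-24)**3 + (-21024 - 61)) = 26515/(-1/2*(-15625)*(-13824) - 21085) = 26515/(-108000000 - 21085) = 26515/(-108021085) = 26515*(-1/108021085) = -5303/21604217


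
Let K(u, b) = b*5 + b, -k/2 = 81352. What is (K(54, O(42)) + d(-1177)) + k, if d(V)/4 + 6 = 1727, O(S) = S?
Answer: -155568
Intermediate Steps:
k = -162704 (k = -2*81352 = -162704)
K(u, b) = 6*b (K(u, b) = 5*b + b = 6*b)
d(V) = 6884 (d(V) = -24 + 4*1727 = -24 + 6908 = 6884)
(K(54, O(42)) + d(-1177)) + k = (6*42 + 6884) - 162704 = (252 + 6884) - 162704 = 7136 - 162704 = -155568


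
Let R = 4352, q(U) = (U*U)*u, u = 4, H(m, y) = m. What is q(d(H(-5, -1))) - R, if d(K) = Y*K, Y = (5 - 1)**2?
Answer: 21248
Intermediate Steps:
Y = 16 (Y = 4**2 = 16)
d(K) = 16*K
q(U) = 4*U**2 (q(U) = (U*U)*4 = U**2*4 = 4*U**2)
q(d(H(-5, -1))) - R = 4*(16*(-5))**2 - 1*4352 = 4*(-80)**2 - 4352 = 4*6400 - 4352 = 25600 - 4352 = 21248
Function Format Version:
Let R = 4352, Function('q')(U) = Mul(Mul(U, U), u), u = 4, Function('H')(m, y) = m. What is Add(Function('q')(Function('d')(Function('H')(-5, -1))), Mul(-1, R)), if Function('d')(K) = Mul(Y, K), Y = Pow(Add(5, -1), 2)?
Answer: 21248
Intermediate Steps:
Y = 16 (Y = Pow(4, 2) = 16)
Function('d')(K) = Mul(16, K)
Function('q')(U) = Mul(4, Pow(U, 2)) (Function('q')(U) = Mul(Mul(U, U), 4) = Mul(Pow(U, 2), 4) = Mul(4, Pow(U, 2)))
Add(Function('q')(Function('d')(Function('H')(-5, -1))), Mul(-1, R)) = Add(Mul(4, Pow(Mul(16, -5), 2)), Mul(-1, 4352)) = Add(Mul(4, Pow(-80, 2)), -4352) = Add(Mul(4, 6400), -4352) = Add(25600, -4352) = 21248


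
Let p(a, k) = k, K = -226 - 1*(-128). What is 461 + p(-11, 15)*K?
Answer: -1009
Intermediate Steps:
K = -98 (K = -226 + 128 = -98)
461 + p(-11, 15)*K = 461 + 15*(-98) = 461 - 1470 = -1009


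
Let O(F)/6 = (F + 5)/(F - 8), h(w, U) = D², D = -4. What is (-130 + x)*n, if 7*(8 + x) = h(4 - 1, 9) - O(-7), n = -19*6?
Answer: 541956/35 ≈ 15484.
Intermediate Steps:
n = -114
h(w, U) = 16 (h(w, U) = (-4)² = 16)
O(F) = 6*(5 + F)/(-8 + F) (O(F) = 6*((F + 5)/(F - 8)) = 6*((5 + F)/(-8 + F)) = 6*(5 + F)/(-8 + F))
x = -204/35 (x = -8 + (16 - 6*(5 - 7)/(-8 - 7))/7 = -8 + (16 - 6*(-2)/(-15))/7 = -8 + (16 - 6*(-1)*(-2)/15)/7 = -8 + (16 - 1*⅘)/7 = -8 + (16 - ⅘)/7 = -8 + (⅐)*(76/5) = -8 + 76/35 = -204/35 ≈ -5.8286)
(-130 + x)*n = (-130 - 204/35)*(-114) = -4754/35*(-114) = 541956/35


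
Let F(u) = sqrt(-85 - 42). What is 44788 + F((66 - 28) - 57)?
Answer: 44788 + I*sqrt(127) ≈ 44788.0 + 11.269*I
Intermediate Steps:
F(u) = I*sqrt(127) (F(u) = sqrt(-127) = I*sqrt(127))
44788 + F((66 - 28) - 57) = 44788 + I*sqrt(127)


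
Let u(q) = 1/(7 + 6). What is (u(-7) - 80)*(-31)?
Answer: 32209/13 ≈ 2477.6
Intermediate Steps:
u(q) = 1/13
(u(-7) - 80)*(-31) = (1/13 - 80)*(-31) = -1039/13*(-31) = 32209/13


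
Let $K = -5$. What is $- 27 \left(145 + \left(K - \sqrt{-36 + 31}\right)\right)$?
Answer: $-3780 + 27 i \sqrt{5} \approx -3780.0 + 60.374 i$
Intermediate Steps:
$- 27 \left(145 + \left(K - \sqrt{-36 + 31}\right)\right) = - 27 \left(145 - \left(5 + \sqrt{-36 + 31}\right)\right) = - 27 \left(145 - \left(5 + \sqrt{-5}\right)\right) = - 27 \left(145 - \left(5 + i \sqrt{5}\right)\right) = - 27 \left(140 - i \sqrt{5}\right) = -3780 + 27 i \sqrt{5}$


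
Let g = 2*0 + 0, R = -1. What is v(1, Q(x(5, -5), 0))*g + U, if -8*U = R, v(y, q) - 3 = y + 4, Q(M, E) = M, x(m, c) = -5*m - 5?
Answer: ⅛ ≈ 0.12500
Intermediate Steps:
x(m, c) = -5 - 5*m
v(y, q) = 7 + y (v(y, q) = 3 + (y + 4) = 3 + (4 + y) = 7 + y)
U = ⅛ (U = -⅛*(-1) = ⅛ ≈ 0.12500)
g = 0 (g = 0 + 0 = 0)
v(1, Q(x(5, -5), 0))*g + U = (7 + 1)*0 + ⅛ = 8*0 + ⅛ = 0 + ⅛ = ⅛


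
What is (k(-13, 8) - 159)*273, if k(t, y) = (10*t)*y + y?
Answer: -325143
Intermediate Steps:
k(t, y) = y + 10*t*y (k(t, y) = 10*t*y + y = y + 10*t*y)
(k(-13, 8) - 159)*273 = (8*(1 + 10*(-13)) - 159)*273 = (8*(1 - 130) - 159)*273 = (8*(-129) - 159)*273 = (-1032 - 159)*273 = -1191*273 = -325143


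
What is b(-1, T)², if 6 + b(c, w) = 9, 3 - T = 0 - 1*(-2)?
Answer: 9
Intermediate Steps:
T = 1 (T = 3 - (0 - 1*(-2)) = 3 - (0 + 2) = 3 - 1*2 = 3 - 2 = 1)
b(c, w) = 3 (b(c, w) = -6 + 9 = 3)
b(-1, T)² = 3² = 9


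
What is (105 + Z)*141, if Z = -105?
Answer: 0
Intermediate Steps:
(105 + Z)*141 = (105 - 105)*141 = 0*141 = 0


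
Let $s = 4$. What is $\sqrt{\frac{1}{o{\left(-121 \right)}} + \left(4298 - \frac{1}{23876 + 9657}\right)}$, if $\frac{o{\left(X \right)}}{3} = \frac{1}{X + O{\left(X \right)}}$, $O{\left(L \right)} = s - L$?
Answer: $\frac{\sqrt{43509935769969}}{100599} \approx 65.569$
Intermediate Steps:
$O{\left(L \right)} = 4 - L$
$o{\left(X \right)} = \frac{3}{4}$ ($o{\left(X \right)} = \frac{3}{X - \left(-4 + X\right)} = \frac{3}{4}$)
$\sqrt{\frac{1}{o{\left(-121 \right)}} + \left(4298 - \frac{1}{23876 + 9657}\right)} = \sqrt{\frac{1}{\frac{3}{4}} + \left(4298 - \frac{1}{23876 + 9657}\right)} = \sqrt{\frac{4}{3} + \left(4298 - \frac{1}{33533}\right)} = \sqrt{\frac{4}{3} + \frac{144124833}{33533}} = \sqrt{\frac{432508631}{100599}} = \frac{\sqrt{43509935769969}}{100599}$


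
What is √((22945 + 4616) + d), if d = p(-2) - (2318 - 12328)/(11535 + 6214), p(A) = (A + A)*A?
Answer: √8685157058059/17749 ≈ 166.04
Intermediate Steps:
p(A) = 2*A² (p(A) = (2*A)*A = 2*A²)
d = 152002/17749 (d = 2*(-2)² - (2318 - 12328)/(11535 + 6214) = 2*4 - (-10010)/17749 = 8 - (-10010)/17749 = 8 - 1*(-10010/17749) = 8 + 10010/17749 = 152002/17749 ≈ 8.5640)
√((22945 + 4616) + d) = √((22945 + 4616) + 152002/17749) = √(27561 + 152002/17749) = √(489332191/17749) = √8685157058059/17749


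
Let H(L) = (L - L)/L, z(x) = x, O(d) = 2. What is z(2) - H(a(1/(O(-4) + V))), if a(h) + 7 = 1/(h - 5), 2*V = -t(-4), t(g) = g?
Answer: 2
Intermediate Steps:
V = 2 (V = (-1*(-4))/2 = (1/2)*4 = 2)
a(h) = -7 + 1/(-5 + h) (a(h) = -7 + 1/(h - 5) = -7 + 1/(-5 + h))
H(L) = 0 (H(L) = 0/L = 0)
z(2) - H(a(1/(O(-4) + V))) = 2 - 1*0 = 2 + 0 = 2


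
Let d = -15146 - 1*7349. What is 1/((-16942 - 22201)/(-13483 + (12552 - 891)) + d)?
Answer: -1822/40946747 ≈ -4.4497e-5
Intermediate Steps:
d = -22495 (d = -15146 - 7349 = -22495)
1/((-16942 - 22201)/(-13483 + (12552 - 891)) + d) = 1/((-16942 - 22201)/(-13483 + (12552 - 891)) - 22495) = 1/(-39143/(-13483 + 11661) - 22495) = 1/(-39143/(-1822) - 22495) = 1/(-39143*(-1/1822) - 22495) = 1/(39143/1822 - 22495) = 1/(-40946747/1822) = -1822/40946747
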